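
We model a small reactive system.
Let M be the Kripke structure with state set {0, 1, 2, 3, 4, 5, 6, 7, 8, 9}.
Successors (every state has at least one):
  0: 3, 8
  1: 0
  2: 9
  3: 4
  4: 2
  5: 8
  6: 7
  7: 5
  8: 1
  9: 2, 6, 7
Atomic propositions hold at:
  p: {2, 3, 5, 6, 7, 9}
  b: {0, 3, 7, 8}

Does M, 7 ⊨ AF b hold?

AF b: least fixpoint, start Z0 = {0, 3, 7, 8}, add states with every successor in Z. Z1 = {0, 1, 3, 5, 6, 7, 8}; fixed.
Sat(AF b) = {0, 1, 3, 5, 6, 7, 8}
7 ∈ Sat(AF b) = {0, 1, 3, 5, 6, 7, 8}, so the formula holds at 7.

Yes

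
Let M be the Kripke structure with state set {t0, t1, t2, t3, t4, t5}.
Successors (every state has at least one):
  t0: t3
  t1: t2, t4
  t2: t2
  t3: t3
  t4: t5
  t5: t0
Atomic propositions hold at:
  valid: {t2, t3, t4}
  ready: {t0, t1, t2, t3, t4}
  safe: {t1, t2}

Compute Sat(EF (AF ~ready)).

Sat(~ready) = {t5}
AF ~ready: least fixpoint, start Z0 = {t5}, add states with every successor in Z. Z1 = {t4, t5}; fixed.
Sat(AF ~ready) = {t4, t5}
EF (AF ~ready): least fixpoint, start Z0 = {t4, t5}, add states with some successor in Z. Z1 = {t1, t4, t5}; fixed.
Sat(EF (AF ~ready)) = {t1, t4, t5}

{t1, t4, t5}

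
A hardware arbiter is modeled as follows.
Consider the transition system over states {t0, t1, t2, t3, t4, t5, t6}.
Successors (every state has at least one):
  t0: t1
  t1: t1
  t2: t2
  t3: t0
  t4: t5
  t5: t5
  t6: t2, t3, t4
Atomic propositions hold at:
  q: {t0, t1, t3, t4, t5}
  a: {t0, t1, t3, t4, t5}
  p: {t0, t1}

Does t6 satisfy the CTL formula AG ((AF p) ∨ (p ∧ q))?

AF p: least fixpoint, start Z0 = {t0, t1}, add states with every successor in Z. Z1 = {t0, t1, t3}; fixed.
Sat(AF p) = {t0, t1, t3}
Sat(p ∧ q) = {t0, t1}
Sat((AF p) ∨ (p ∧ q)) = {t0, t1, t3}
AG ((AF p) ∨ (p ∧ q)): greatest fixpoint, start Z0 = {t0, t1, t3}, keep only states in Sat with every successor in Z. Already a fixed point.
Sat(AG ((AF p) ∨ (p ∧ q))) = {t0, t1, t3}
t6 ∉ Sat(AG ((AF p) ∨ (p ∧ q))) = {t0, t1, t3}, so the formula does not hold at t6.

No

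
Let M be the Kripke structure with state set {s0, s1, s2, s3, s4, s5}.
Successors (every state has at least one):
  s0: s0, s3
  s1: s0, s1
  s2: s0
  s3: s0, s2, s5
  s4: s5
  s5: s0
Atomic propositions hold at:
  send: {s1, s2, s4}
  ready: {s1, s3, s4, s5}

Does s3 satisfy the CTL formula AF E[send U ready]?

E[send U ready]: least fixpoint, start Z0 = Sat(ready) = {s1, s3, s4, s5}, add states in Sat(send) with some successor in Z. Already a fixed point.
Sat(E[send U ready]) = {s1, s3, s4, s5}
AF E[send U ready]: least fixpoint, start Z0 = {s1, s3, s4, s5}, add states with every successor in Z. Already a fixed point.
Sat(AF E[send U ready]) = {s1, s3, s4, s5}
s3 ∈ Sat(AF E[send U ready]) = {s1, s3, s4, s5}, so the formula holds at s3.

Yes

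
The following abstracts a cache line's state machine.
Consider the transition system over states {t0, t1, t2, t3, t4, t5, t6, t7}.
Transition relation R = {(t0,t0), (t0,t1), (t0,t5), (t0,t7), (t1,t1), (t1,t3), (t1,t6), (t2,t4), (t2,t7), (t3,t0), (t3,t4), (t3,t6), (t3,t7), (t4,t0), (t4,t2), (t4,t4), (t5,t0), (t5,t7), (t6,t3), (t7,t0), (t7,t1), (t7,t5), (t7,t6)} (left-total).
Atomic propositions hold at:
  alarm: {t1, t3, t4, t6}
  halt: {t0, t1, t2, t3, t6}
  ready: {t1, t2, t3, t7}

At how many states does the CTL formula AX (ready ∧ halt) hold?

1

Sat(ready ∧ halt) = {t1, t2, t3}
Sat(AX (ready ∧ halt)) = {s : every successor in {t1, t2, t3}} = {t6}
|Sat(AX (ready ∧ halt))| = |{t6}| = 1.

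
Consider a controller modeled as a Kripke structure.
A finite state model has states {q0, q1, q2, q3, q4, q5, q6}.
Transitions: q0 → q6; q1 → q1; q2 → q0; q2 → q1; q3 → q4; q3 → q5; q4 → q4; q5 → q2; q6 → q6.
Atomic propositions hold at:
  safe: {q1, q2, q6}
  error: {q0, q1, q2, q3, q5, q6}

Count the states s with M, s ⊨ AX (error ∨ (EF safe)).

EF safe: least fixpoint, start Z0 = {q1, q2, q6}, add states with some successor in Z. Z1 = {q0, q1, q2, q5, q6}; Z2 = {q0, q1, q2, q3, q5, q6}; fixed.
Sat(EF safe) = {q0, q1, q2, q3, q5, q6}
Sat(error ∨ (EF safe)) = {q0, q1, q2, q3, q5, q6}
Sat(AX (error ∨ (EF safe))) = {s : every successor in {q0, q1, q2, q3, q5, q6}} = {q0, q1, q2, q5, q6}
|Sat(AX (error ∨ (EF safe)))| = |{q0, q1, q2, q5, q6}| = 5.

5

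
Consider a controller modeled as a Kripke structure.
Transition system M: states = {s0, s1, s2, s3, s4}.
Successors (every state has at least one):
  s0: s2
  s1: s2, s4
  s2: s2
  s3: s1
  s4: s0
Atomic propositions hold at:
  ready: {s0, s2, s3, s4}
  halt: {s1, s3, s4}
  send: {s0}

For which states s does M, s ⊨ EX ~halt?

Sat(~halt) = {s0, s2}
Sat(EX ~halt) = {s : some successor in {s0, s2}} = {s0, s1, s2, s4}

{s0, s1, s2, s4}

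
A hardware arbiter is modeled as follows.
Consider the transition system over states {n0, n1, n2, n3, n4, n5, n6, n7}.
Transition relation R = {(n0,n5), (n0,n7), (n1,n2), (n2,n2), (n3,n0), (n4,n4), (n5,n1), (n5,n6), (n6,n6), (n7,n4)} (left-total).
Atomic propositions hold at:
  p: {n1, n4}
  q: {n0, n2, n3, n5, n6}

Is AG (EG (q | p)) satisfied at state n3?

No

Sat(q | p) = {n0, n1, n2, n3, n4, n5, n6}
EG (q | p): greatest fixpoint, start Z0 = {n0, n1, n2, n3, n4, n5, n6}, keep only states in Sat with some successor in Z. Already a fixed point.
Sat(EG (q | p)) = {n0, n1, n2, n3, n4, n5, n6}
AG (EG (q | p)): greatest fixpoint, start Z0 = {n0, n1, n2, n3, n4, n5, n6}, keep only states in Sat with every successor in Z. Z1 = {n1, n2, n3, n4, n5, n6}; Z2 = {n1, n2, n4, n5, n6}; fixed.
Sat(AG (EG (q | p))) = {n1, n2, n4, n5, n6}
n3 ∉ Sat(AG (EG (q | p))) = {n1, n2, n4, n5, n6}, so the formula does not hold at n3.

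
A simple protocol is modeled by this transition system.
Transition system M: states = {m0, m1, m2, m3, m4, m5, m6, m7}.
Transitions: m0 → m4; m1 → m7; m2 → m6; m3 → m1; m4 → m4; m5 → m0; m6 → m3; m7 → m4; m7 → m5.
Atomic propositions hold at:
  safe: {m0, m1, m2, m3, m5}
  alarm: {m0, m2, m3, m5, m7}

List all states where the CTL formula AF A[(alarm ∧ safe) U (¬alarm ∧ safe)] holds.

{m1, m2, m3, m6}

Sat(alarm ∧ safe) = {m0, m2, m3, m5}
Sat(¬alarm) = {m1, m4, m6}
Sat(¬alarm ∧ safe) = {m1}
A[(alarm ∧ safe) U (¬alarm ∧ safe)]: least fixpoint, start Z0 = Sat((¬alarm ∧ safe)) = {m1}, add states in Sat(alarm ∧ safe) with every successor in Z. Z1 = {m1, m3}; fixed.
Sat(A[(alarm ∧ safe) U (¬alarm ∧ safe)]) = {m1, m3}
AF A[(alarm ∧ safe) U (¬alarm ∧ safe)]: least fixpoint, start Z0 = {m1, m3}, add states with every successor in Z. Z1 = {m1, m3, m6}; Z2 = {m1, m2, m3, m6}; fixed.
Sat(AF A[(alarm ∧ safe) U (¬alarm ∧ safe)]) = {m1, m2, m3, m6}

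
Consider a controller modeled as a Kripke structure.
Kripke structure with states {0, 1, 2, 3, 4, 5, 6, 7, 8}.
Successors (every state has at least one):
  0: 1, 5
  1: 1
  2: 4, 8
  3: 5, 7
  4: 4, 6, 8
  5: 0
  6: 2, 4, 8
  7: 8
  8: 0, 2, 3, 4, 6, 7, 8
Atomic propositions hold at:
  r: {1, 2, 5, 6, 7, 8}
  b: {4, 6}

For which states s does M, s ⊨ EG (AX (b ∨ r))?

Sat(b ∨ r) = {1, 2, 4, 5, 6, 7, 8}
Sat(AX (b ∨ r)) = {s : every successor in {1, 2, 4, 5, 6, 7, 8}} = {0, 1, 2, 3, 4, 6, 7}
EG (AX (b ∨ r)): greatest fixpoint, start Z0 = {0, 1, 2, 3, 4, 6, 7}, keep only states in Sat with some successor in Z. Z1 = {0, 1, 2, 3, 4, 6}; Z2 = {0, 1, 2, 4, 6}; fixed.
Sat(EG (AX (b ∨ r))) = {0, 1, 2, 4, 6}

{0, 1, 2, 4, 6}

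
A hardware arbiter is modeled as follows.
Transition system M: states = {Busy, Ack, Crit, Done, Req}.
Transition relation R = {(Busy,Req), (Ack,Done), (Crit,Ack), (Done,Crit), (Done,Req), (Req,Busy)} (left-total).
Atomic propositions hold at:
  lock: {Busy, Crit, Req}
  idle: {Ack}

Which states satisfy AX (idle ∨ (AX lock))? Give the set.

{Busy, Ack, Crit, Req}

Sat(AX lock) = {s : every successor in {Busy, Crit, Req}} = {Busy, Done, Req}
Sat(idle ∨ (AX lock)) = {Busy, Ack, Done, Req}
Sat(AX (idle ∨ (AX lock))) = {s : every successor in {Busy, Ack, Done, Req}} = {Busy, Ack, Crit, Req}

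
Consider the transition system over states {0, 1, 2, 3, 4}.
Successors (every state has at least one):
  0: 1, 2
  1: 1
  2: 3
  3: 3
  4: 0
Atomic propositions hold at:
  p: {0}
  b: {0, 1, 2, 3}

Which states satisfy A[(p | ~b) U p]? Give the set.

Sat(~b) = {4}
Sat(p | ~b) = {0, 4}
A[(p | ~b) U p]: least fixpoint, start Z0 = Sat(p) = {0}, add states in Sat(p | ~b) with every successor in Z. Z1 = {0, 4}; fixed.
Sat(A[(p | ~b) U p]) = {0, 4}

{0, 4}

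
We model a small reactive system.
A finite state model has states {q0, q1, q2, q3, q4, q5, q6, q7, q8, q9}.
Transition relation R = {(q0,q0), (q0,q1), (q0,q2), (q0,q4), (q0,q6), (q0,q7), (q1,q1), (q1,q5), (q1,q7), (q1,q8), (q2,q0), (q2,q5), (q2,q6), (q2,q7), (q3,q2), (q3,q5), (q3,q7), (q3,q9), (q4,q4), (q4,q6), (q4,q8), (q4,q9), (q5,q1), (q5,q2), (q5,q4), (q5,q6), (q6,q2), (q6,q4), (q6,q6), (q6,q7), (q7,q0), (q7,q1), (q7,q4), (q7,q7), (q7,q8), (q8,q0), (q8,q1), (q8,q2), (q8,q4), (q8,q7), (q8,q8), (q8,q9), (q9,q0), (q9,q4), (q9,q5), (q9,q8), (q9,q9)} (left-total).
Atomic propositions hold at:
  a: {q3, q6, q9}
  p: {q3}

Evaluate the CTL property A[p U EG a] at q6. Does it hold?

Yes

EG a: greatest fixpoint, start Z0 = {q3, q6, q9}, keep only states in Sat with some successor in Z. Already a fixed point.
Sat(EG a) = {q3, q6, q9}
A[p U EG a]: least fixpoint, start Z0 = Sat(EG a) = {q3, q6, q9}, add states in Sat(p) with every successor in Z. Already a fixed point.
Sat(A[p U EG a]) = {q3, q6, q9}
q6 ∈ Sat(A[p U EG a]) = {q3, q6, q9}, so the formula holds at q6.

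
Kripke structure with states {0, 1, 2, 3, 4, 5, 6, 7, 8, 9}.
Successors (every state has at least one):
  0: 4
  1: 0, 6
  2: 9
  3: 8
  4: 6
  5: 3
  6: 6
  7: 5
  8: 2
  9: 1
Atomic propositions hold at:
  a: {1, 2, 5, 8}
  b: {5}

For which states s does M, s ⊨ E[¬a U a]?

{1, 2, 3, 5, 7, 8, 9}

Sat(¬a) = {0, 3, 4, 6, 7, 9}
E[¬a U a]: least fixpoint, start Z0 = Sat(a) = {1, 2, 5, 8}, add states in Sat(¬a) with some successor in Z. Z1 = {1, 2, 3, 5, 7, 8, 9}; fixed.
Sat(E[¬a U a]) = {1, 2, 3, 5, 7, 8, 9}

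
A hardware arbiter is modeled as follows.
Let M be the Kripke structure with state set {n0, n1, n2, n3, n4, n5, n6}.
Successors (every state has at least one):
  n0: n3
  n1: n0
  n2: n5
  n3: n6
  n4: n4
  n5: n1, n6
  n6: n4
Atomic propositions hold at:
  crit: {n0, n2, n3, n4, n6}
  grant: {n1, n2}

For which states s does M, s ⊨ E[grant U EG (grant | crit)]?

Sat(grant | crit) = {n0, n1, n2, n3, n4, n6}
EG (grant | crit): greatest fixpoint, start Z0 = {n0, n1, n2, n3, n4, n6}, keep only states in Sat with some successor in Z. Z1 = {n0, n1, n3, n4, n6}; fixed.
Sat(EG (grant | crit)) = {n0, n1, n3, n4, n6}
E[grant U EG (grant | crit)]: least fixpoint, start Z0 = Sat(EG (grant | crit)) = {n0, n1, n3, n4, n6}, add states in Sat(grant) with some successor in Z. Already a fixed point.
Sat(E[grant U EG (grant | crit)]) = {n0, n1, n3, n4, n6}

{n0, n1, n3, n4, n6}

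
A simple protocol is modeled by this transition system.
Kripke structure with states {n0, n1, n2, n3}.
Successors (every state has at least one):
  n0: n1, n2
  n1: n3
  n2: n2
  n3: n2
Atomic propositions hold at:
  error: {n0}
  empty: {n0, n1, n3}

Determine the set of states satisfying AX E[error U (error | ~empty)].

{n2, n3}

Sat(~empty) = {n2}
Sat(error | ~empty) = {n0, n2}
E[error U (error | ~empty)]: least fixpoint, start Z0 = Sat((error | ~empty)) = {n0, n2}, add states in Sat(error) with some successor in Z. Already a fixed point.
Sat(E[error U (error | ~empty)]) = {n0, n2}
Sat(AX E[error U (error | ~empty)]) = {s : every successor in {n0, n2}} = {n2, n3}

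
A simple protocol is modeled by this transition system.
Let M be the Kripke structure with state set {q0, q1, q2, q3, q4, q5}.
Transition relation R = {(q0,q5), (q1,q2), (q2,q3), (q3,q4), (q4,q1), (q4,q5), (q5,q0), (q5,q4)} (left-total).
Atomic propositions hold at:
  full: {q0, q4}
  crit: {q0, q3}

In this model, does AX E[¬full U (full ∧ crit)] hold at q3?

No

Sat(¬full) = {q1, q2, q3, q5}
Sat(full ∧ crit) = {q0}
E[¬full U (full ∧ crit)]: least fixpoint, start Z0 = Sat((full ∧ crit)) = {q0}, add states in Sat(¬full) with some successor in Z. Z1 = {q0, q5}; fixed.
Sat(E[¬full U (full ∧ crit)]) = {q0, q5}
Sat(AX E[¬full U (full ∧ crit)]) = {s : every successor in {q0, q5}} = {q0}
q3 ∉ Sat(AX E[¬full U (full ∧ crit)]) = {q0}, so the formula does not hold at q3.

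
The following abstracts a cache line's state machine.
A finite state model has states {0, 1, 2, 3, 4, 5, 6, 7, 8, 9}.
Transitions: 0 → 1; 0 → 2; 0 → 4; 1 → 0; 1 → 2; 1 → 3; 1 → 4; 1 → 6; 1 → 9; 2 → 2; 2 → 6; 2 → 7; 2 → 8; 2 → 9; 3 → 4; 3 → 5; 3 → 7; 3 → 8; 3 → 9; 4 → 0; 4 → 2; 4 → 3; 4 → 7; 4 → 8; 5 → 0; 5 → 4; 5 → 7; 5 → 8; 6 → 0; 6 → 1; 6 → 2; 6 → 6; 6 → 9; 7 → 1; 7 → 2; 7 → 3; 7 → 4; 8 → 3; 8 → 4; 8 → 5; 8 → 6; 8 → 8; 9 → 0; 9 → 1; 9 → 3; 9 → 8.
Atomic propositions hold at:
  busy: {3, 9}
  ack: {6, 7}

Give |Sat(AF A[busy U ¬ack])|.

Sat(¬ack) = {0, 1, 2, 3, 4, 5, 8, 9}
A[busy U ¬ack]: least fixpoint, start Z0 = Sat(¬ack) = {0, 1, 2, 3, 4, 5, 8, 9}, add states in Sat(busy) with every successor in Z. Already a fixed point.
Sat(A[busy U ¬ack]) = {0, 1, 2, 3, 4, 5, 8, 9}
AF A[busy U ¬ack]: least fixpoint, start Z0 = {0, 1, 2, 3, 4, 5, 8, 9}, add states with every successor in Z. Z1 = {0, 1, 2, 3, 4, 5, 7, 8, 9}; fixed.
Sat(AF A[busy U ¬ack]) = {0, 1, 2, 3, 4, 5, 7, 8, 9}
|Sat(AF A[busy U ¬ack])| = |{0, 1, 2, 3, 4, 5, 7, 8, 9}| = 9.

9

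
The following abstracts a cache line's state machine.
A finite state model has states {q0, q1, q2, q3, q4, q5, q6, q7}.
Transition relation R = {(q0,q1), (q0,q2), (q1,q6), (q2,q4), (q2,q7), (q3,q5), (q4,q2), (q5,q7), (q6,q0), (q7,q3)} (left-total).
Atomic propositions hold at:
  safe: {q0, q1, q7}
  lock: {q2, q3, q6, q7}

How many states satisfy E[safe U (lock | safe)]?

Sat(lock | safe) = {q0, q1, q2, q3, q6, q7}
E[safe U (lock | safe)]: least fixpoint, start Z0 = Sat((lock | safe)) = {q0, q1, q2, q3, q6, q7}, add states in Sat(safe) with some successor in Z. Already a fixed point.
Sat(E[safe U (lock | safe)]) = {q0, q1, q2, q3, q6, q7}
|Sat(E[safe U (lock | safe)])| = |{q0, q1, q2, q3, q6, q7}| = 6.

6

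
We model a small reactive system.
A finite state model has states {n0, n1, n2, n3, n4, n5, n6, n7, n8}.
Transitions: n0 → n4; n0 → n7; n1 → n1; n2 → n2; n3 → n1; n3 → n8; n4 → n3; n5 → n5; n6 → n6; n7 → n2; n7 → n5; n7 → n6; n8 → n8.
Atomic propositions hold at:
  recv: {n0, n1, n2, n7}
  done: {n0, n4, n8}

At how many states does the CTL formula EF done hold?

4

EF done: least fixpoint, start Z0 = {n0, n4, n8}, add states with some successor in Z. Z1 = {n0, n3, n4, n8}; fixed.
Sat(EF done) = {n0, n3, n4, n8}
|Sat(EF done)| = |{n0, n3, n4, n8}| = 4.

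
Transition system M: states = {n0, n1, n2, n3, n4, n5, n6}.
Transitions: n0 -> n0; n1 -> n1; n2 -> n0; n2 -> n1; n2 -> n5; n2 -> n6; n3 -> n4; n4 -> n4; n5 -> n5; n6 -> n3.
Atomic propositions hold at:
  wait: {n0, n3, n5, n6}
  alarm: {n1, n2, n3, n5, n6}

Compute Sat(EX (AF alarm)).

AF alarm: least fixpoint, start Z0 = {n1, n2, n3, n5, n6}, add states with every successor in Z. Already a fixed point.
Sat(AF alarm) = {n1, n2, n3, n5, n6}
Sat(EX (AF alarm)) = {s : some successor in {n1, n2, n3, n5, n6}} = {n1, n2, n5, n6}

{n1, n2, n5, n6}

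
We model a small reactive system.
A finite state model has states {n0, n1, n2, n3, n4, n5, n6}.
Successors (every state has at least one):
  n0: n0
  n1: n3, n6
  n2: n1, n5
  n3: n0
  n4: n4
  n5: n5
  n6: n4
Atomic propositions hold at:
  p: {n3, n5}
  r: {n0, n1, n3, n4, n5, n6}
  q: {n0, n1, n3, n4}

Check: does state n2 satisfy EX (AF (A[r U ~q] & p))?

Yes

Sat(~q) = {n2, n5, n6}
A[r U ~q]: least fixpoint, start Z0 = Sat(~q) = {n2, n5, n6}, add states in Sat(r) with every successor in Z. Already a fixed point.
Sat(A[r U ~q]) = {n2, n5, n6}
Sat(A[r U ~q] & p) = {n5}
AF (A[r U ~q] & p): least fixpoint, start Z0 = {n5}, add states with every successor in Z. Already a fixed point.
Sat(AF (A[r U ~q] & p)) = {n5}
Sat(EX (AF (A[r U ~q] & p))) = {s : some successor in {n5}} = {n2, n5}
n2 ∈ Sat(EX (AF (A[r U ~q] & p))) = {n2, n5}, so the formula holds at n2.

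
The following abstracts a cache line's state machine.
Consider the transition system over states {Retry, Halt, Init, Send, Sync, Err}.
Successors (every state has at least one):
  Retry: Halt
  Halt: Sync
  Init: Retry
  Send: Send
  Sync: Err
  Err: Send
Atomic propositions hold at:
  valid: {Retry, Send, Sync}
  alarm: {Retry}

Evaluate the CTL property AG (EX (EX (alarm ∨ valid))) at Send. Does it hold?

Yes

Sat(alarm ∨ valid) = {Retry, Send, Sync}
Sat(EX (alarm ∨ valid)) = {s : some successor in {Retry, Send, Sync}} = {Halt, Init, Send, Err}
Sat(EX (EX (alarm ∨ valid))) = {s : some successor in {Halt, Init, Send, Err}} = {Retry, Send, Sync, Err}
AG (EX (EX (alarm ∨ valid))): greatest fixpoint, start Z0 = {Retry, Send, Sync, Err}, keep only states in Sat with every successor in Z. Z1 = {Send, Sync, Err}; fixed.
Sat(AG (EX (EX (alarm ∨ valid)))) = {Send, Sync, Err}
Send ∈ Sat(AG (EX (EX (alarm ∨ valid)))) = {Send, Sync, Err}, so the formula holds at Send.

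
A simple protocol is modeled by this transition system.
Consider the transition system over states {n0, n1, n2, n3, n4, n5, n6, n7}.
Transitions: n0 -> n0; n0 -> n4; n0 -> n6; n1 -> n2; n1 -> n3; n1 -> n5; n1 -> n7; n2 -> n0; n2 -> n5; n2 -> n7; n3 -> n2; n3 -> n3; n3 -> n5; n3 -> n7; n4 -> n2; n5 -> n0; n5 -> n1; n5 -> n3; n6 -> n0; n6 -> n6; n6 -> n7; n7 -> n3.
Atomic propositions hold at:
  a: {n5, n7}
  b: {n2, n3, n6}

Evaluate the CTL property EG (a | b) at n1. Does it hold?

No

Sat(a | b) = {n2, n3, n5, n6, n7}
EG (a | b): greatest fixpoint, start Z0 = {n2, n3, n5, n6, n7}, keep only states in Sat with some successor in Z. Already a fixed point.
Sat(EG (a | b)) = {n2, n3, n5, n6, n7}
n1 ∉ Sat(EG (a | b)) = {n2, n3, n5, n6, n7}, so the formula does not hold at n1.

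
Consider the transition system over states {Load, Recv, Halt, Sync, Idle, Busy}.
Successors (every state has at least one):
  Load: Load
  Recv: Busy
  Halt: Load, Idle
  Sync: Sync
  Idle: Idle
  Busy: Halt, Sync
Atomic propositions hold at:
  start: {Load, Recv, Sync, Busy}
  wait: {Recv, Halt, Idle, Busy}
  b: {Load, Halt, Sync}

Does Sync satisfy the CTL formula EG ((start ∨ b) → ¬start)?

No

Sat(start ∨ b) = {Load, Recv, Halt, Sync, Busy}
Sat(¬start) = {Halt, Idle}
Sat((start ∨ b) → ¬start) = {Halt, Idle}
EG ((start ∨ b) → ¬start): greatest fixpoint, start Z0 = {Halt, Idle}, keep only states in Sat with some successor in Z. Already a fixed point.
Sat(EG ((start ∨ b) → ¬start)) = {Halt, Idle}
Sync ∉ Sat(EG ((start ∨ b) → ¬start)) = {Halt, Idle}, so the formula does not hold at Sync.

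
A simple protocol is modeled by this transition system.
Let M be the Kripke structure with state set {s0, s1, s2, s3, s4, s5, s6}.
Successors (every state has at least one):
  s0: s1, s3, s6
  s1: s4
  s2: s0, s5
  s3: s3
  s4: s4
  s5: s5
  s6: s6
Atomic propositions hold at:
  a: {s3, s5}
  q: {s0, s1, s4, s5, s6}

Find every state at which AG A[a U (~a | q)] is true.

Sat(~a) = {s0, s1, s2, s4, s6}
Sat(~a | q) = {s0, s1, s2, s4, s5, s6}
A[a U (~a | q)]: least fixpoint, start Z0 = Sat((~a | q)) = {s0, s1, s2, s4, s5, s6}, add states in Sat(a) with every successor in Z. Already a fixed point.
Sat(A[a U (~a | q)]) = {s0, s1, s2, s4, s5, s6}
AG A[a U (~a | q)]: greatest fixpoint, start Z0 = {s0, s1, s2, s4, s5, s6}, keep only states in Sat with every successor in Z. Z1 = {s1, s2, s4, s5, s6}; Z2 = {s1, s4, s5, s6}; fixed.
Sat(AG A[a U (~a | q)]) = {s1, s4, s5, s6}

{s1, s4, s5, s6}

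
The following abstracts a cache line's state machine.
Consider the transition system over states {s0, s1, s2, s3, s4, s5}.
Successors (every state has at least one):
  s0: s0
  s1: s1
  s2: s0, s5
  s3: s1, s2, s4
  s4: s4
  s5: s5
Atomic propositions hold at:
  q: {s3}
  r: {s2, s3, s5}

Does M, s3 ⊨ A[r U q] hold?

A[r U q]: least fixpoint, start Z0 = Sat(q) = {s3}, add states in Sat(r) with every successor in Z. Already a fixed point.
Sat(A[r U q]) = {s3}
s3 ∈ Sat(A[r U q]) = {s3}, so the formula holds at s3.

Yes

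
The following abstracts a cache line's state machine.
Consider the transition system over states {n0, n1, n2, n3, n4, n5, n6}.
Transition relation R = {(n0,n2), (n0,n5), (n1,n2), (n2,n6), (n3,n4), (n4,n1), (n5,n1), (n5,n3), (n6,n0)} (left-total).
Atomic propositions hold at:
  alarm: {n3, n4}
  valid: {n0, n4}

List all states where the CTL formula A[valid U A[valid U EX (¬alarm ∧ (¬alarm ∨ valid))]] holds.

Sat(¬alarm) = {n0, n1, n2, n5, n6}
Sat(¬alarm ∨ valid) = {n0, n1, n2, n4, n5, n6}
Sat(¬alarm ∧ (¬alarm ∨ valid)) = {n0, n1, n2, n5, n6}
Sat(EX (¬alarm ∧ (¬alarm ∨ valid))) = {s : some successor in {n0, n1, n2, n5, n6}} = {n0, n1, n2, n4, n5, n6}
A[valid U EX (¬alarm ∧ (¬alarm ∨ valid))]: least fixpoint, start Z0 = Sat(EX (¬alarm ∧ (¬alarm ∨ valid))) = {n0, n1, n2, n4, n5, n6}, add states in Sat(valid) with every successor in Z. Already a fixed point.
Sat(A[valid U EX (¬alarm ∧ (¬alarm ∨ valid))]) = {n0, n1, n2, n4, n5, n6}
A[valid U A[valid U EX (¬alarm ∧ (¬alarm ∨ valid))]]: least fixpoint, start Z0 = Sat(A[valid U EX (¬alarm ∧ (¬alarm ∨ valid))]) = {n0, n1, n2, n4, n5, n6}, add states in Sat(valid) with every successor in Z. Already a fixed point.
Sat(A[valid U A[valid U EX (¬alarm ∧ (¬alarm ∨ valid))]]) = {n0, n1, n2, n4, n5, n6}

{n0, n1, n2, n4, n5, n6}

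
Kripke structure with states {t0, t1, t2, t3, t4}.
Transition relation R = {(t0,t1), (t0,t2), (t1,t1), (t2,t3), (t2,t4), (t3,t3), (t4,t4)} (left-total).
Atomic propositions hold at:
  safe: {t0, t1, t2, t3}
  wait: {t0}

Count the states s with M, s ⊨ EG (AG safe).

AG safe: greatest fixpoint, start Z0 = {t0, t1, t2, t3}, keep only states in Sat with every successor in Z. Z1 = {t0, t1, t3}; Z2 = {t1, t3}; fixed.
Sat(AG safe) = {t1, t3}
EG (AG safe): greatest fixpoint, start Z0 = {t1, t3}, keep only states in Sat with some successor in Z. Already a fixed point.
Sat(EG (AG safe)) = {t1, t3}
|Sat(EG (AG safe))| = |{t1, t3}| = 2.

2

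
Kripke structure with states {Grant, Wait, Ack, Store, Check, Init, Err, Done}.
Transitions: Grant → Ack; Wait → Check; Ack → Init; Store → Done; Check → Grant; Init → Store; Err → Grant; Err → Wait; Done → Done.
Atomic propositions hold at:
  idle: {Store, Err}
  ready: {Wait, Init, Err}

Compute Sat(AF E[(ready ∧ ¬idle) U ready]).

Sat(¬idle) = {Grant, Wait, Ack, Check, Init, Done}
Sat(ready ∧ ¬idle) = {Wait, Init}
E[(ready ∧ ¬idle) U ready]: least fixpoint, start Z0 = Sat(ready) = {Wait, Init, Err}, add states in Sat(ready ∧ ¬idle) with some successor in Z. Already a fixed point.
Sat(E[(ready ∧ ¬idle) U ready]) = {Wait, Init, Err}
AF E[(ready ∧ ¬idle) U ready]: least fixpoint, start Z0 = {Wait, Init, Err}, add states with every successor in Z. Z1 = {Wait, Ack, Init, Err}; Z2 = {Grant, Wait, Ack, Init, Err}; Z3 = {Grant, Wait, Ack, Check, Init, Err}; fixed.
Sat(AF E[(ready ∧ ¬idle) U ready]) = {Grant, Wait, Ack, Check, Init, Err}

{Grant, Wait, Ack, Check, Init, Err}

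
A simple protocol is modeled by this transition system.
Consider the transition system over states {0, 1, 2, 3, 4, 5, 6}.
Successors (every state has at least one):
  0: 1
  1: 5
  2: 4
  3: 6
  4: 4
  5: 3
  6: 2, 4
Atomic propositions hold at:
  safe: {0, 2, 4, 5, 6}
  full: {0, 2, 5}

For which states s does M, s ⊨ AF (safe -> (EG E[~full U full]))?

Sat(~full) = {1, 3, 4, 6}
E[~full U full]: least fixpoint, start Z0 = Sat(full) = {0, 2, 5}, add states in Sat(~full) with some successor in Z. Z1 = {0, 1, 2, 5, 6}; Z2 = {0, 1, 2, 3, 5, 6}; fixed.
Sat(E[~full U full]) = {0, 1, 2, 3, 5, 6}
EG E[~full U full]: greatest fixpoint, start Z0 = {0, 1, 2, 3, 5, 6}, keep only states in Sat with some successor in Z. Z1 = {0, 1, 3, 5, 6}; Z2 = {0, 1, 3, 5}; Z3 = {0, 1, 5}; Z4 = {0, 1}; Z5 = {0}; Z6 = ∅; fixed.
Sat(EG E[~full U full]) = ∅
Sat(safe -> (EG E[~full U full])) = {1, 3}
AF (safe -> (EG E[~full U full])): least fixpoint, start Z0 = {1, 3}, add states with every successor in Z. Z1 = {0, 1, 3, 5}; fixed.
Sat(AF (safe -> (EG E[~full U full]))) = {0, 1, 3, 5}

{0, 1, 3, 5}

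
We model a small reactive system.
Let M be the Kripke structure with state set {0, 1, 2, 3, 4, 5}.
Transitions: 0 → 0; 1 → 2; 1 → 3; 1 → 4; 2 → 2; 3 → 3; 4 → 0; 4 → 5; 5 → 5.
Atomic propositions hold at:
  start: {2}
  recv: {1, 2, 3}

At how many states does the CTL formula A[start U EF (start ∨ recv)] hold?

3

Sat(start ∨ recv) = {1, 2, 3}
EF (start ∨ recv): least fixpoint, start Z0 = {1, 2, 3}, add states with some successor in Z. Already a fixed point.
Sat(EF (start ∨ recv)) = {1, 2, 3}
A[start U EF (start ∨ recv)]: least fixpoint, start Z0 = Sat(EF (start ∨ recv)) = {1, 2, 3}, add states in Sat(start) with every successor in Z. Already a fixed point.
Sat(A[start U EF (start ∨ recv)]) = {1, 2, 3}
|Sat(A[start U EF (start ∨ recv)])| = |{1, 2, 3}| = 3.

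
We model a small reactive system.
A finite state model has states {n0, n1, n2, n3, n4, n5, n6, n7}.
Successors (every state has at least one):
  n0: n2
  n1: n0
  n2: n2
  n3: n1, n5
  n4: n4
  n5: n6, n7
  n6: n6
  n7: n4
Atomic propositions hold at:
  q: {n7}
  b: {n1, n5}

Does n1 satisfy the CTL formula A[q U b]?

Yes

A[q U b]: least fixpoint, start Z0 = Sat(b) = {n1, n5}, add states in Sat(q) with every successor in Z. Already a fixed point.
Sat(A[q U b]) = {n1, n5}
n1 ∈ Sat(A[q U b]) = {n1, n5}, so the formula holds at n1.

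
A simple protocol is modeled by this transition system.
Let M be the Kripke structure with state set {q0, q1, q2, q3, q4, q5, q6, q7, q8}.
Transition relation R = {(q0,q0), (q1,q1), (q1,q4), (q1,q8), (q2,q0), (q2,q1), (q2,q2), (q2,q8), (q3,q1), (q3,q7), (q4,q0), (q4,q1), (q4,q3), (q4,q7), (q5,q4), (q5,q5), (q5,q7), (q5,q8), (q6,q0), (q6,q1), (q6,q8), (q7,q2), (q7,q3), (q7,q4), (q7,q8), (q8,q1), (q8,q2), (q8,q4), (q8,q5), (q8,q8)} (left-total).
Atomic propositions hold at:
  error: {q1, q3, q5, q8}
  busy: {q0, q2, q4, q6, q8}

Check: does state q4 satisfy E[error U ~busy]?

Sat(~busy) = {q1, q3, q5, q7}
E[error U ~busy]: least fixpoint, start Z0 = Sat(~busy) = {q1, q3, q5, q7}, add states in Sat(error) with some successor in Z. Z1 = {q1, q3, q5, q7, q8}; fixed.
Sat(E[error U ~busy]) = {q1, q3, q5, q7, q8}
q4 ∉ Sat(E[error U ~busy]) = {q1, q3, q5, q7, q8}, so the formula does not hold at q4.

No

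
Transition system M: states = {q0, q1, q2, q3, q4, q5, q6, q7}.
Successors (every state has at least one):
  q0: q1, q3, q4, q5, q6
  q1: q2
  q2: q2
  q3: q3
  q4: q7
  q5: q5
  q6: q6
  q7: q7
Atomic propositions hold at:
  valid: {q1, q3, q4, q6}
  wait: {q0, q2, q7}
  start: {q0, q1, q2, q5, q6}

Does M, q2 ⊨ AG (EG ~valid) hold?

Yes

Sat(~valid) = {q0, q2, q5, q7}
EG ~valid: greatest fixpoint, start Z0 = {q0, q2, q5, q7}, keep only states in Sat with some successor in Z. Already a fixed point.
Sat(EG ~valid) = {q0, q2, q5, q7}
AG (EG ~valid): greatest fixpoint, start Z0 = {q0, q2, q5, q7}, keep only states in Sat with every successor in Z. Z1 = {q2, q5, q7}; fixed.
Sat(AG (EG ~valid)) = {q2, q5, q7}
q2 ∈ Sat(AG (EG ~valid)) = {q2, q5, q7}, so the formula holds at q2.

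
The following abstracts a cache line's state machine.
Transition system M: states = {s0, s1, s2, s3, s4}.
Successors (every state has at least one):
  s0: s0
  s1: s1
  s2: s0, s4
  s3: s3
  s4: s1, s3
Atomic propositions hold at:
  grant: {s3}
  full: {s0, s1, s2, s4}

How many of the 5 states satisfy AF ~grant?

4

Sat(~grant) = {s0, s1, s2, s4}
AF ~grant: least fixpoint, start Z0 = {s0, s1, s2, s4}, add states with every successor in Z. Already a fixed point.
Sat(AF ~grant) = {s0, s1, s2, s4}
|Sat(AF ~grant)| = |{s0, s1, s2, s4}| = 4.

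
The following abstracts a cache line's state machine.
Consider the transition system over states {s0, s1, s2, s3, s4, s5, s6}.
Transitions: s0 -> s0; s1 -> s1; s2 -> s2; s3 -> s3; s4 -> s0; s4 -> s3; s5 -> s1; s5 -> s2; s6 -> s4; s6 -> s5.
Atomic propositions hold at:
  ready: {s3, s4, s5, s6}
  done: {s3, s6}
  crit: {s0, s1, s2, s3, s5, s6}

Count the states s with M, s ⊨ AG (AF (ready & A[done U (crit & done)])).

1

Sat(crit & done) = {s3, s6}
A[done U (crit & done)]: least fixpoint, start Z0 = Sat((crit & done)) = {s3, s6}, add states in Sat(done) with every successor in Z. Already a fixed point.
Sat(A[done U (crit & done)]) = {s3, s6}
Sat(ready & A[done U (crit & done)]) = {s3, s6}
AF (ready & A[done U (crit & done)]): least fixpoint, start Z0 = {s3, s6}, add states with every successor in Z. Already a fixed point.
Sat(AF (ready & A[done U (crit & done)])) = {s3, s6}
AG (AF (ready & A[done U (crit & done)])): greatest fixpoint, start Z0 = {s3, s6}, keep only states in Sat with every successor in Z. Z1 = {s3}; fixed.
Sat(AG (AF (ready & A[done U (crit & done)]))) = {s3}
|Sat(AG (AF (ready & A[done U (crit & done)])))| = |{s3}| = 1.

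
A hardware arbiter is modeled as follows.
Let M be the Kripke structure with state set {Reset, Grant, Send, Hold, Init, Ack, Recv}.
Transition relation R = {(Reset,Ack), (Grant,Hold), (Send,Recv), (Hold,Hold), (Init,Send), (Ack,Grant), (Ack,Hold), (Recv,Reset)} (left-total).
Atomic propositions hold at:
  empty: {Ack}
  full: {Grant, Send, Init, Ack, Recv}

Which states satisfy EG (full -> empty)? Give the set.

{Reset, Hold, Ack}

Sat(full -> empty) = {Reset, Hold, Ack}
EG (full -> empty): greatest fixpoint, start Z0 = {Reset, Hold, Ack}, keep only states in Sat with some successor in Z. Already a fixed point.
Sat(EG (full -> empty)) = {Reset, Hold, Ack}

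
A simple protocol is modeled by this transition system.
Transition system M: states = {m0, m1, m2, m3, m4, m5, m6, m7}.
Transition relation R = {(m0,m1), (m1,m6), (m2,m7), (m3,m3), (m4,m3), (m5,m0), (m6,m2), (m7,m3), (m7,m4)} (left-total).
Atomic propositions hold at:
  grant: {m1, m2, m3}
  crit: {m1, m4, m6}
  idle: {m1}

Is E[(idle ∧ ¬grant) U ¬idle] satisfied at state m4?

Yes

Sat(¬grant) = {m0, m4, m5, m6, m7}
Sat(idle ∧ ¬grant) = ∅
Sat(¬idle) = {m0, m2, m3, m4, m5, m6, m7}
E[(idle ∧ ¬grant) U ¬idle]: least fixpoint, start Z0 = Sat(¬idle) = {m0, m2, m3, m4, m5, m6, m7}, add states in Sat(idle ∧ ¬grant) with some successor in Z. Already a fixed point.
Sat(E[(idle ∧ ¬grant) U ¬idle]) = {m0, m2, m3, m4, m5, m6, m7}
m4 ∈ Sat(E[(idle ∧ ¬grant) U ¬idle]) = {m0, m2, m3, m4, m5, m6, m7}, so the formula holds at m4.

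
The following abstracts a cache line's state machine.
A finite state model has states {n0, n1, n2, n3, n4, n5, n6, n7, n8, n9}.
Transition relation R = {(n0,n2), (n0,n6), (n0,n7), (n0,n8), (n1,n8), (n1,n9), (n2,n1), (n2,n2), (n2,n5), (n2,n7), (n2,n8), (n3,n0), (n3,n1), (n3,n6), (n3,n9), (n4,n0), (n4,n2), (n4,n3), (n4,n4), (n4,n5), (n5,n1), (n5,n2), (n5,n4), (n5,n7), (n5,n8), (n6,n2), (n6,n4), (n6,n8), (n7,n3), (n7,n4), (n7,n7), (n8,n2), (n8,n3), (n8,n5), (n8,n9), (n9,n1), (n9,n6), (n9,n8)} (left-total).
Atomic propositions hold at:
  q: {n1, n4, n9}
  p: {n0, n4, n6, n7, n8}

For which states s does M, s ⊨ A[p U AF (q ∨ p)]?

Sat(q ∨ p) = {n0, n1, n4, n6, n7, n8, n9}
AF (q ∨ p): least fixpoint, start Z0 = {n0, n1, n4, n6, n7, n8, n9}, add states with every successor in Z. Z1 = {n0, n1, n3, n4, n6, n7, n8, n9}; fixed.
Sat(AF (q ∨ p)) = {n0, n1, n3, n4, n6, n7, n8, n9}
A[p U AF (q ∨ p)]: least fixpoint, start Z0 = Sat(AF (q ∨ p)) = {n0, n1, n3, n4, n6, n7, n8, n9}, add states in Sat(p) with every successor in Z. Already a fixed point.
Sat(A[p U AF (q ∨ p)]) = {n0, n1, n3, n4, n6, n7, n8, n9}

{n0, n1, n3, n4, n6, n7, n8, n9}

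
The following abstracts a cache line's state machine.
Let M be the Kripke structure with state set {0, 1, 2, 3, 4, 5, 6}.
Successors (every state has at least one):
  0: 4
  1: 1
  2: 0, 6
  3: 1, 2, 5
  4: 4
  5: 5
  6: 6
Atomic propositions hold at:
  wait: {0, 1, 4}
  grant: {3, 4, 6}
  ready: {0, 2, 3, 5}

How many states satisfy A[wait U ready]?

A[wait U ready]: least fixpoint, start Z0 = Sat(ready) = {0, 2, 3, 5}, add states in Sat(wait) with every successor in Z. Already a fixed point.
Sat(A[wait U ready]) = {0, 2, 3, 5}
|Sat(A[wait U ready])| = |{0, 2, 3, 5}| = 4.

4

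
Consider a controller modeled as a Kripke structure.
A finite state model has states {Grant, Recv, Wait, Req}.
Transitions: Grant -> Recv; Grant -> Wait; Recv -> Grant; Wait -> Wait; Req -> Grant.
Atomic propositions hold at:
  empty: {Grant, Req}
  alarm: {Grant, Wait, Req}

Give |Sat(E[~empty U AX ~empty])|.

3

Sat(~empty) = {Recv, Wait}
Sat(AX ~empty) = {s : every successor in {Recv, Wait}} = {Grant, Wait}
E[~empty U AX ~empty]: least fixpoint, start Z0 = Sat(AX ~empty) = {Grant, Wait}, add states in Sat(~empty) with some successor in Z. Z1 = {Grant, Recv, Wait}; fixed.
Sat(E[~empty U AX ~empty]) = {Grant, Recv, Wait}
|Sat(E[~empty U AX ~empty])| = |{Grant, Recv, Wait}| = 3.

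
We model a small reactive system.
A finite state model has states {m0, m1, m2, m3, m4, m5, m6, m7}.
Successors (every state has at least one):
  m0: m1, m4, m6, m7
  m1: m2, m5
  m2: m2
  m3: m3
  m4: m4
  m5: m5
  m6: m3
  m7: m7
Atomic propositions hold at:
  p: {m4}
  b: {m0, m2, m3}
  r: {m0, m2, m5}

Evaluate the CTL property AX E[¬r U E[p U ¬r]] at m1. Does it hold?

Sat(¬r) = {m1, m3, m4, m6, m7}
E[p U ¬r]: least fixpoint, start Z0 = Sat(¬r) = {m1, m3, m4, m6, m7}, add states in Sat(p) with some successor in Z. Already a fixed point.
Sat(E[p U ¬r]) = {m1, m3, m4, m6, m7}
E[¬r U E[p U ¬r]]: least fixpoint, start Z0 = Sat(E[p U ¬r]) = {m1, m3, m4, m6, m7}, add states in Sat(¬r) with some successor in Z. Already a fixed point.
Sat(E[¬r U E[p U ¬r]]) = {m1, m3, m4, m6, m7}
Sat(AX E[¬r U E[p U ¬r]]) = {s : every successor in {m1, m3, m4, m6, m7}} = {m0, m3, m4, m6, m7}
m1 ∉ Sat(AX E[¬r U E[p U ¬r]]) = {m0, m3, m4, m6, m7}, so the formula does not hold at m1.

No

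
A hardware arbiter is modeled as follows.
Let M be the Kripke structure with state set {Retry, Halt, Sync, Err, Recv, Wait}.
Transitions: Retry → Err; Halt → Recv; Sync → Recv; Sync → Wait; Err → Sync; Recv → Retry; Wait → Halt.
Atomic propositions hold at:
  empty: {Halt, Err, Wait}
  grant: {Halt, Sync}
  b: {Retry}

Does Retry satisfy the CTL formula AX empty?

Yes

Sat(AX empty) = {s : every successor in {Halt, Err, Wait}} = {Retry, Wait}
Retry ∈ Sat(AX empty) = {Retry, Wait}, so the formula holds at Retry.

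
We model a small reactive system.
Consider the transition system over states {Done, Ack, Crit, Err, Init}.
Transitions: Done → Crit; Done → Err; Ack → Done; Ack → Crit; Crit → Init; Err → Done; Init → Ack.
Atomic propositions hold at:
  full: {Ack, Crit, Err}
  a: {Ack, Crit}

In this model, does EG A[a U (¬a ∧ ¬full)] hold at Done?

Sat(¬a) = {Done, Err, Init}
Sat(¬full) = {Done, Init}
Sat(¬a ∧ ¬full) = {Done, Init}
A[a U (¬a ∧ ¬full)]: least fixpoint, start Z0 = Sat((¬a ∧ ¬full)) = {Done, Init}, add states in Sat(a) with every successor in Z. Z1 = {Done, Crit, Init}; Z2 = {Done, Ack, Crit, Init}; fixed.
Sat(A[a U (¬a ∧ ¬full)]) = {Done, Ack, Crit, Init}
EG A[a U (¬a ∧ ¬full)]: greatest fixpoint, start Z0 = {Done, Ack, Crit, Init}, keep only states in Sat with some successor in Z. Already a fixed point.
Sat(EG A[a U (¬a ∧ ¬full)]) = {Done, Ack, Crit, Init}
Done ∈ Sat(EG A[a U (¬a ∧ ¬full)]) = {Done, Ack, Crit, Init}, so the formula holds at Done.

Yes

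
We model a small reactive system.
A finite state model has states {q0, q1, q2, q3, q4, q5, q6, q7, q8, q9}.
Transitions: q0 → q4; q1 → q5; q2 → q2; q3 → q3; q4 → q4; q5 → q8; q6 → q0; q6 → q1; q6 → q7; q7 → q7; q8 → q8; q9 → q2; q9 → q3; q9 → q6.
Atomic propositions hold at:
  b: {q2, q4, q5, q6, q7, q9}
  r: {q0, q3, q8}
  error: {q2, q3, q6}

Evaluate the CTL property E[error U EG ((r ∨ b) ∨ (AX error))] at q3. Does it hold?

Yes

Sat(r ∨ b) = {q0, q2, q3, q4, q5, q6, q7, q8, q9}
Sat(AX error) = {s : every successor in {q2, q3, q6}} = {q2, q3, q9}
Sat((r ∨ b) ∨ (AX error)) = {q0, q2, q3, q4, q5, q6, q7, q8, q9}
EG ((r ∨ b) ∨ (AX error)): greatest fixpoint, start Z0 = {q0, q2, q3, q4, q5, q6, q7, q8, q9}, keep only states in Sat with some successor in Z. Already a fixed point.
Sat(EG ((r ∨ b) ∨ (AX error))) = {q0, q2, q3, q4, q5, q6, q7, q8, q9}
E[error U EG ((r ∨ b) ∨ (AX error))]: least fixpoint, start Z0 = Sat(EG ((r ∨ b) ∨ (AX error))) = {q0, q2, q3, q4, q5, q6, q7, q8, q9}, add states in Sat(error) with some successor in Z. Already a fixed point.
Sat(E[error U EG ((r ∨ b) ∨ (AX error))]) = {q0, q2, q3, q4, q5, q6, q7, q8, q9}
q3 ∈ Sat(E[error U EG ((r ∨ b) ∨ (AX error))]) = {q0, q2, q3, q4, q5, q6, q7, q8, q9}, so the formula holds at q3.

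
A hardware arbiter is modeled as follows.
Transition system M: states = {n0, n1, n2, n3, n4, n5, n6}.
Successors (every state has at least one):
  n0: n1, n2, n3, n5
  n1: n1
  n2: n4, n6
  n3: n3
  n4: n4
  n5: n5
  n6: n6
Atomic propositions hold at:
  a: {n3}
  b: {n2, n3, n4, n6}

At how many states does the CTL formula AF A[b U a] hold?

1

A[b U a]: least fixpoint, start Z0 = Sat(a) = {n3}, add states in Sat(b) with every successor in Z. Already a fixed point.
Sat(A[b U a]) = {n3}
AF A[b U a]: least fixpoint, start Z0 = {n3}, add states with every successor in Z. Already a fixed point.
Sat(AF A[b U a]) = {n3}
|Sat(AF A[b U a])| = |{n3}| = 1.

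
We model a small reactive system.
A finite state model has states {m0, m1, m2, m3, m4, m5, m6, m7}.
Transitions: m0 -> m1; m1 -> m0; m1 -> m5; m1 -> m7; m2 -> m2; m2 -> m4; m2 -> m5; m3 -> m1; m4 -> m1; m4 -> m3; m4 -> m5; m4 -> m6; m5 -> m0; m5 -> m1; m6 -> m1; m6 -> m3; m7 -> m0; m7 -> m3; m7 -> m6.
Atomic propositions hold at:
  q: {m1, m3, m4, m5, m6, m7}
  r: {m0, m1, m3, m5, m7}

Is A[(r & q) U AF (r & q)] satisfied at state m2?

Sat(r & q) = {m1, m3, m5, m7}
AF (r & q): least fixpoint, start Z0 = {m1, m3, m5, m7}, add states with every successor in Z. Z1 = {m0, m1, m3, m5, m6, m7}; Z2 = {m0, m1, m3, m4, m5, m6, m7}; fixed.
Sat(AF (r & q)) = {m0, m1, m3, m4, m5, m6, m7}
A[(r & q) U AF (r & q)]: least fixpoint, start Z0 = Sat(AF (r & q)) = {m0, m1, m3, m4, m5, m6, m7}, add states in Sat(r & q) with every successor in Z. Already a fixed point.
Sat(A[(r & q) U AF (r & q)]) = {m0, m1, m3, m4, m5, m6, m7}
m2 ∉ Sat(A[(r & q) U AF (r & q)]) = {m0, m1, m3, m4, m5, m6, m7}, so the formula does not hold at m2.

No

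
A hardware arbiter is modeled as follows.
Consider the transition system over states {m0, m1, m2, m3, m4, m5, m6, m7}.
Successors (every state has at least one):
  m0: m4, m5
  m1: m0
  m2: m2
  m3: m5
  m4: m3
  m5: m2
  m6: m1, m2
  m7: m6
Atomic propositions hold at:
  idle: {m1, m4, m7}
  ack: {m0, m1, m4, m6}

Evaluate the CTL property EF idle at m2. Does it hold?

EF idle: least fixpoint, start Z0 = {m1, m4, m7}, add states with some successor in Z. Z1 = {m0, m1, m4, m6, m7}; fixed.
Sat(EF idle) = {m0, m1, m4, m6, m7}
m2 ∉ Sat(EF idle) = {m0, m1, m4, m6, m7}, so the formula does not hold at m2.

No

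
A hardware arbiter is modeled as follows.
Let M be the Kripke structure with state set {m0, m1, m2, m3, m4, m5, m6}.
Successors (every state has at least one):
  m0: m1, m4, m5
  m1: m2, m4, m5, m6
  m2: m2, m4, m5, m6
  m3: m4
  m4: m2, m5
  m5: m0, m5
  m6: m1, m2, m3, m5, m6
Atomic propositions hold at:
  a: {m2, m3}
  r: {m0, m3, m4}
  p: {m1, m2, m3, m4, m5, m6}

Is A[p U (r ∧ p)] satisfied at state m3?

Sat(r ∧ p) = {m3, m4}
A[p U (r ∧ p)]: least fixpoint, start Z0 = Sat((r ∧ p)) = {m3, m4}, add states in Sat(p) with every successor in Z. Already a fixed point.
Sat(A[p U (r ∧ p)]) = {m3, m4}
m3 ∈ Sat(A[p U (r ∧ p)]) = {m3, m4}, so the formula holds at m3.

Yes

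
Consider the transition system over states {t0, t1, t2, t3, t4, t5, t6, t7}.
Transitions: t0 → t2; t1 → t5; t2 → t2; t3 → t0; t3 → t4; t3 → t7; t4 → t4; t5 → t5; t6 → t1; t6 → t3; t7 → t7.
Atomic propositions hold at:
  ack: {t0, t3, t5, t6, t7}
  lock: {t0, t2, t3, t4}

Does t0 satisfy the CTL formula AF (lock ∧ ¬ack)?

Yes

Sat(¬ack) = {t1, t2, t4}
Sat(lock ∧ ¬ack) = {t2, t4}
AF (lock ∧ ¬ack): least fixpoint, start Z0 = {t2, t4}, add states with every successor in Z. Z1 = {t0, t2, t4}; fixed.
Sat(AF (lock ∧ ¬ack)) = {t0, t2, t4}
t0 ∈ Sat(AF (lock ∧ ¬ack)) = {t0, t2, t4}, so the formula holds at t0.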